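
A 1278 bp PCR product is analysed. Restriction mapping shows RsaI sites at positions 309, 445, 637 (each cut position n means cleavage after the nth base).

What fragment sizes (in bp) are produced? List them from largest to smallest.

Linear molecule, 3 cuts → 4 fragments:
  309 − 0 = 309 bp
  445 − 309 = 136 bp
  637 − 445 = 192 bp
  1278 − 637 = 641 bp
Sorted largest to smallest: 641, 309, 192, 136 bp.

641, 309, 192, 136 bp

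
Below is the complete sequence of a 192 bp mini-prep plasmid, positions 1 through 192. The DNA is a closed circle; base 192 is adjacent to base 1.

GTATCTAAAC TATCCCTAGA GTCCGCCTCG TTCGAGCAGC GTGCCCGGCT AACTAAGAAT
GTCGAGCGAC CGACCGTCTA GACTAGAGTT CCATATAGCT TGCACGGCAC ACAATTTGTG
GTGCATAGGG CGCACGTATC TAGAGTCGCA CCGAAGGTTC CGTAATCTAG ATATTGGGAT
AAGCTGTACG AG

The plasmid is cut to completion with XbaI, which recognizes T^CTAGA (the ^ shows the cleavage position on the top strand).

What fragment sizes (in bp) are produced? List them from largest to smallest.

103, 62, 27 bp

XbaI sites (TCTAGA) start at positions 77, 139, 166.
XbaI cuts after the first base of each site, so after positions 77, 139, 166.
Circular molecule, 3 cuts → 3 fragments:
  78–139 → 62 bp
  140–166 → 27 bp
  167–192 then 1–77 → 26 + 77 = 103 bp
Sorted largest to smallest: 103, 62, 27 bp.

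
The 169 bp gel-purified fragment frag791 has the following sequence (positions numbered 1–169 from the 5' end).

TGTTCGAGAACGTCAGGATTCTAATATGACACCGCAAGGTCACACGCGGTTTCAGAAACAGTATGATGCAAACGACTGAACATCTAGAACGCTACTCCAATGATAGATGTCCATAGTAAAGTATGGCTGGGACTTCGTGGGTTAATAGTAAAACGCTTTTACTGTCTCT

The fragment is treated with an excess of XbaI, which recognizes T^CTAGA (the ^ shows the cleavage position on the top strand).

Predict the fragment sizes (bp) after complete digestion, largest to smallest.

86, 83 bp

The XbaI site (TCTAGA) starts at position 83.
XbaI cuts after the first base of each site, so after position 83.
Linear molecule, 1 cut → 2 fragments:
  1–83 → 83 bp
  84–169 → 86 bp
Sorted largest to smallest: 86, 83 bp.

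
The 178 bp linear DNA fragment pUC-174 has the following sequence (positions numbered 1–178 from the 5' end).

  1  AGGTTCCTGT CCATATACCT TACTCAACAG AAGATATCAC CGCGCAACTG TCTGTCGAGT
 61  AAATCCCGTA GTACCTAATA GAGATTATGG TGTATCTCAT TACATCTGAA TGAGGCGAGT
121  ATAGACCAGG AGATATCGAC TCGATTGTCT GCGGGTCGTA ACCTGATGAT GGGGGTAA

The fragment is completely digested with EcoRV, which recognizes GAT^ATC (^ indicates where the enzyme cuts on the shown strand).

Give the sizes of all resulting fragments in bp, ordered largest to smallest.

99, 44, 35 bp

EcoRV sites (GATATC) start at positions 33, 132.
EcoRV cuts after base 3 of each site, so after positions 35, 134.
Linear molecule, 2 cuts → 3 fragments:
  1–35 → 35 bp
  36–134 → 99 bp
  135–178 → 44 bp
Sorted largest to smallest: 99, 44, 35 bp.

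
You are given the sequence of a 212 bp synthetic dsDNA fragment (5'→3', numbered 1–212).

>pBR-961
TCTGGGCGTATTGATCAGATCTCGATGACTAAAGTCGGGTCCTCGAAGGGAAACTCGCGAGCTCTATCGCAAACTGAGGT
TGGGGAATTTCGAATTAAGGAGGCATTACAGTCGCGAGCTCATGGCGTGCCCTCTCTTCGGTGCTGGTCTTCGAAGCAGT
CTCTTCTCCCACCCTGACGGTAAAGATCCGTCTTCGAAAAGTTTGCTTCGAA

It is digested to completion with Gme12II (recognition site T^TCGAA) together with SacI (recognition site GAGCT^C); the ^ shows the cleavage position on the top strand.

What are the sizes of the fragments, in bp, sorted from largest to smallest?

Gme12II sites (TTCGAA) start at positions 89, 150, 193, 207.
Gme12II cuts after the first base of each site, so after positions 89, 150, 193, 207.
SacI sites (GAGCTC) start at positions 59, 116.
SacI cuts after base 5 of each site (before the last base), so after positions 63, 120.
Combined cut positions: 63, 89, 120, 150, 193, 207.
Linear molecule, 6 cuts → 7 fragments:
  1–63 → 63 bp
  64–89 → 26 bp
  90–120 → 31 bp
  121–150 → 30 bp
  151–193 → 43 bp
  194–207 → 14 bp
  208–212 → 5 bp
Sorted largest to smallest: 63, 43, 31, 30, 26, 14, 5 bp.

63, 43, 31, 30, 26, 14, 5 bp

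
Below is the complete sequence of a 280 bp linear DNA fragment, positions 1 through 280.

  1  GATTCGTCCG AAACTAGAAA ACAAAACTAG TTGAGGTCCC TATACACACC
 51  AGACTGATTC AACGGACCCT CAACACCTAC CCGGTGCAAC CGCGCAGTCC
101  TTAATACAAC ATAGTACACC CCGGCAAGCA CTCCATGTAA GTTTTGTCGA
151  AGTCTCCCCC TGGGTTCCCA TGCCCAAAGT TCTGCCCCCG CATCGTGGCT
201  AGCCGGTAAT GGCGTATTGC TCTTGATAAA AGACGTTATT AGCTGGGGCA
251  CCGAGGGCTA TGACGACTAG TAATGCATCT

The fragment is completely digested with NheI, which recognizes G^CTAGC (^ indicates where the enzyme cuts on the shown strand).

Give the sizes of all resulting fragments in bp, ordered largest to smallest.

198, 82 bp

The NheI site (GCTAGC) starts at position 198.
NheI cuts after the first base of each site, so after position 198.
Linear molecule, 1 cut → 2 fragments:
  1–198 → 198 bp
  199–280 → 82 bp
Sorted largest to smallest: 198, 82 bp.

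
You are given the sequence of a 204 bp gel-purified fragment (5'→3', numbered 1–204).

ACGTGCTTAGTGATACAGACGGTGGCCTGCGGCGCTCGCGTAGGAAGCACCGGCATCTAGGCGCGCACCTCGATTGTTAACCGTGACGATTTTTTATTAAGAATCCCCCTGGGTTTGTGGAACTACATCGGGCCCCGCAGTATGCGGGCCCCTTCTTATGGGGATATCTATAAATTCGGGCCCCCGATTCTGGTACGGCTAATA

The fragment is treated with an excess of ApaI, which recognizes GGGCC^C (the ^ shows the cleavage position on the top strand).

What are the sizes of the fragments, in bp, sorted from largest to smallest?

ApaI sites (GGGCCC) start at positions 130, 146, 178.
ApaI cuts after base 5 of each site (before the last base), so after positions 134, 150, 182.
Linear molecule, 3 cuts → 4 fragments:
  1–134 → 134 bp
  135–150 → 16 bp
  151–182 → 32 bp
  183–204 → 22 bp
Sorted largest to smallest: 134, 32, 22, 16 bp.

134, 32, 22, 16 bp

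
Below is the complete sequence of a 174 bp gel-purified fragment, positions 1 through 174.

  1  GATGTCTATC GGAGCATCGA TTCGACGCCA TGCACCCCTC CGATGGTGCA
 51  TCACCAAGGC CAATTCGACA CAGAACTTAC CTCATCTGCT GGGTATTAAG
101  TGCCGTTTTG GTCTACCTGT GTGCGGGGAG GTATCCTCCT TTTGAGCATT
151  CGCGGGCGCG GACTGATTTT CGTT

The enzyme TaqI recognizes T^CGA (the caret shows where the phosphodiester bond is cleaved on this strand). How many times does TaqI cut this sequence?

TCGA occurs starting at positions 17, 22, 65.
TaqI cuts at 3 sites.

3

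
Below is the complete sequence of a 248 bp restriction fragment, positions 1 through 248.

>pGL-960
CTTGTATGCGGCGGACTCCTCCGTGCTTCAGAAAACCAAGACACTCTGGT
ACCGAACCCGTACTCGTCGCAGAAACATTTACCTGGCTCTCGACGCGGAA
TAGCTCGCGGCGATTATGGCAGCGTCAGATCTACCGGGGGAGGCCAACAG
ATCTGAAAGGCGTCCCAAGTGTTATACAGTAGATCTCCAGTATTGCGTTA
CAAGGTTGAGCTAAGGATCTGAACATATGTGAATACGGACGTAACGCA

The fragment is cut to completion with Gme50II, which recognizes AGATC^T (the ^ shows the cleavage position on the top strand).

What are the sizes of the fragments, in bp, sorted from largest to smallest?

131, 63, 32, 22 bp

Gme50II sites (AGATCT) start at positions 127, 149, 181.
Gme50II cuts after base 5 of each site (before the last base), so after positions 131, 153, 185.
Linear molecule, 3 cuts → 4 fragments:
  1–131 → 131 bp
  132–153 → 22 bp
  154–185 → 32 bp
  186–248 → 63 bp
Sorted largest to smallest: 131, 63, 32, 22 bp.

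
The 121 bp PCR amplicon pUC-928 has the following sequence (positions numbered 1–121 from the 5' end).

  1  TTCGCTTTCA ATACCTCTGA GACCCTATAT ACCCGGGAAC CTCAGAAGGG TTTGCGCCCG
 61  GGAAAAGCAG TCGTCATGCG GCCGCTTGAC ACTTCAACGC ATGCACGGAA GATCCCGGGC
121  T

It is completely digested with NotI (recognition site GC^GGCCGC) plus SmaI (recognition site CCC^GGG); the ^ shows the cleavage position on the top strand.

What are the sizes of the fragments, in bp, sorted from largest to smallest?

37, 34, 25, 20, 5 bp

The NotI site (GCGGCCGC) starts at position 78.
NotI cuts after base 2 of each site, so after position 79.
SmaI sites (CCCGGG) start at positions 32, 57, 114.
SmaI cuts after base 3 of each site, so after positions 34, 59, 116.
Combined cut positions: 34, 59, 79, 116.
Linear molecule, 4 cuts → 5 fragments:
  1–34 → 34 bp
  35–59 → 25 bp
  60–79 → 20 bp
  80–116 → 37 bp
  117–121 → 5 bp
Sorted largest to smallest: 37, 34, 25, 20, 5 bp.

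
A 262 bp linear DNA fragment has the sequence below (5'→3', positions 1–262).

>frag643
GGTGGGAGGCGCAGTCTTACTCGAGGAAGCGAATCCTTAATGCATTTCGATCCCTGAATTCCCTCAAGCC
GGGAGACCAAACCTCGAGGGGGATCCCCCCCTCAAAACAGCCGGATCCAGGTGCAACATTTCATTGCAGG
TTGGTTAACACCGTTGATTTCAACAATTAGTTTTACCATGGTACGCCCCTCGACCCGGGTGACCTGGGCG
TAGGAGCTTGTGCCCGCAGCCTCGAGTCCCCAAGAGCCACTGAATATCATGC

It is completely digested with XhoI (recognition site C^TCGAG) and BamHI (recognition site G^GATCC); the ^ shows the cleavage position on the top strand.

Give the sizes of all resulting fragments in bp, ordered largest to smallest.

118, 63, 31, 22, 20, 8 bp

XhoI sites (CTCGAG) start at positions 20, 83, 231.
XhoI cuts after the first base of each site, so after positions 20, 83, 231.
BamHI sites (GGATCC) start at positions 91, 113.
BamHI cuts after the first base of each site, so after positions 91, 113.
Combined cut positions: 20, 83, 91, 113, 231.
Linear molecule, 5 cuts → 6 fragments:
  1–20 → 20 bp
  21–83 → 63 bp
  84–91 → 8 bp
  92–113 → 22 bp
  114–231 → 118 bp
  232–262 → 31 bp
Sorted largest to smallest: 118, 63, 31, 22, 20, 8 bp.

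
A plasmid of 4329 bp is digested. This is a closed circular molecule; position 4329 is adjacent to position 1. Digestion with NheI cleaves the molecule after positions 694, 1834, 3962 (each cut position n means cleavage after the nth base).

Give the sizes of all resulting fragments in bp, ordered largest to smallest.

2128, 1140, 1061 bp

Circular molecule, 3 cuts → 3 fragments:
  1834 − 694 = 1140 bp
  3962 − 1834 = 2128 bp
  wrap: 4329 − 3962 + 694 = 1061 bp
Sorted largest to smallest: 2128, 1140, 1061 bp.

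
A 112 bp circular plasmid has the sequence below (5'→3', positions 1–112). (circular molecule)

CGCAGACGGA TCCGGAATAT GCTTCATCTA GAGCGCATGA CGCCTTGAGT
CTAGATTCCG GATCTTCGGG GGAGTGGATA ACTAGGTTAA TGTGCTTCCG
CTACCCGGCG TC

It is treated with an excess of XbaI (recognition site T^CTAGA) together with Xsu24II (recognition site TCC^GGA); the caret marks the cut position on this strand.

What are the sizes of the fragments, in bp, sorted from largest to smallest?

66, 23, 14, 9 bp

XbaI sites (TCTAGA) start at positions 27, 50.
XbaI cuts after the first base of each site, so after positions 27, 50.
Xsu24II sites (TCCGGA) start at positions 11, 57.
Xsu24II cuts after base 3 of each site, so after positions 13, 59.
Combined cut positions: 13, 27, 50, 59.
Circular molecule, 4 cuts → 4 fragments:
  14–27 → 14 bp
  28–50 → 23 bp
  51–59 → 9 bp
  60–112 then 1–13 → 53 + 13 = 66 bp
Sorted largest to smallest: 66, 23, 14, 9 bp.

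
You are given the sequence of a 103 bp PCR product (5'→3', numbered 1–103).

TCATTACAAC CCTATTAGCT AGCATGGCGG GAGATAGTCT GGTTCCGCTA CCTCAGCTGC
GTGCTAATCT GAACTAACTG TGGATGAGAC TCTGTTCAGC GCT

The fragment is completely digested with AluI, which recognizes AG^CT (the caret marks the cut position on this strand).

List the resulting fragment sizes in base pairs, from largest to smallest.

47, 38, 18 bp

AluI sites (AGCT) start at positions 17, 55.
AluI cuts after base 2 of each site, so after positions 18, 56.
Linear molecule, 2 cuts → 3 fragments:
  1–18 → 18 bp
  19–56 → 38 bp
  57–103 → 47 bp
Sorted largest to smallest: 47, 38, 18 bp.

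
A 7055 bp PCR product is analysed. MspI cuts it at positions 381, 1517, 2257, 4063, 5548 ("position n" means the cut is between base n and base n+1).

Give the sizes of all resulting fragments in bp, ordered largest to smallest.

1806, 1507, 1485, 1136, 740, 381 bp

Linear molecule, 5 cuts → 6 fragments:
  381 − 0 = 381 bp
  1517 − 381 = 1136 bp
  2257 − 1517 = 740 bp
  4063 − 2257 = 1806 bp
  5548 − 4063 = 1485 bp
  7055 − 5548 = 1507 bp
Sorted largest to smallest: 1806, 1507, 1485, 1136, 740, 381 bp.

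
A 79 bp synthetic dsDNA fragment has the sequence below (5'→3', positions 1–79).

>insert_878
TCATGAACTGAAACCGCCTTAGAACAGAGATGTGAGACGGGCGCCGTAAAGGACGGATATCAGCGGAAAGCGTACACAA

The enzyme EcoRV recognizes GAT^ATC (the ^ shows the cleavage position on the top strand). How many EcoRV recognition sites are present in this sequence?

GATATC occurs starting at position 56.
EcoRV cuts at 1 site.

1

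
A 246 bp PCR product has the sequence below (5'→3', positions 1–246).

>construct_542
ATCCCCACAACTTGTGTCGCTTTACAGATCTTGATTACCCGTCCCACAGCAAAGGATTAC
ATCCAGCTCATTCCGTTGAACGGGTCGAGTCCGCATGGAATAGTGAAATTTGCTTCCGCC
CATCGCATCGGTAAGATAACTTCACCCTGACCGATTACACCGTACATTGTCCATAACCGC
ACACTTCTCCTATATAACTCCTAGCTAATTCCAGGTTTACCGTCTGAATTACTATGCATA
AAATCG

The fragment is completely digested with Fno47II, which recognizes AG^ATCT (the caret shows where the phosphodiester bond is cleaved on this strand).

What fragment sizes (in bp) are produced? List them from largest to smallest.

The Fno47II site (AGATCT) starts at position 26.
Fno47II cuts after base 2 of each site, so after position 27.
Linear molecule, 1 cut → 2 fragments:
  1–27 → 27 bp
  28–246 → 219 bp
Sorted largest to smallest: 219, 27 bp.

219, 27 bp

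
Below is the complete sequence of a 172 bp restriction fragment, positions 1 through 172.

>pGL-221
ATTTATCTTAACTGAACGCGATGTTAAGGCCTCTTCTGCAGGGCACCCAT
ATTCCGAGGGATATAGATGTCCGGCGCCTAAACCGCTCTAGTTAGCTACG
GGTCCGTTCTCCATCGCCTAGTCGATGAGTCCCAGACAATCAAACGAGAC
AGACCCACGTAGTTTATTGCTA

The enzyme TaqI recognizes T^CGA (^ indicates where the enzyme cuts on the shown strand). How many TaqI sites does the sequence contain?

1

TCGA occurs starting at position 122.
TaqI cuts at 1 site.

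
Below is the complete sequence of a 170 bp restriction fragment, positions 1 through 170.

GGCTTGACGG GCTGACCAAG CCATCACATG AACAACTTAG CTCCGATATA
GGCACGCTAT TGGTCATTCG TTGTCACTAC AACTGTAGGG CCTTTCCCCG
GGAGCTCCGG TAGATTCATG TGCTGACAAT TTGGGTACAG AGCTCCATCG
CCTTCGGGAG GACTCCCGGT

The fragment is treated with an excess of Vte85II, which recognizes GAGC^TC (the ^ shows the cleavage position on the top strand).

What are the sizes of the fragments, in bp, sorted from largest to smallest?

105, 38, 27 bp

Vte85II sites (GAGCTC) start at positions 102, 140.
Vte85II cuts after base 4 of each site, so after positions 105, 143.
Linear molecule, 2 cuts → 3 fragments:
  1–105 → 105 bp
  106–143 → 38 bp
  144–170 → 27 bp
Sorted largest to smallest: 105, 38, 27 bp.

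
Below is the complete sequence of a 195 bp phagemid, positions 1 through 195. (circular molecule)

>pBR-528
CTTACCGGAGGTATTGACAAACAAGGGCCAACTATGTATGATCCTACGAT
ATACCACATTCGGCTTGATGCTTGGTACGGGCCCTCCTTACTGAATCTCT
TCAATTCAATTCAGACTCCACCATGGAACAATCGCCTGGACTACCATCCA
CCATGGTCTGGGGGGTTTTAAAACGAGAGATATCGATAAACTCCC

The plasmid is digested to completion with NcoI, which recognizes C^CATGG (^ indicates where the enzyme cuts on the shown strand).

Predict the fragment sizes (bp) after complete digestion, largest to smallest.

NcoI sites (CCATGG) start at positions 121, 151.
NcoI cuts after the first base of each site, so after positions 121, 151.
Circular molecule, 2 cuts → 2 fragments:
  122–151 → 30 bp
  152–195 then 1–121 → 44 + 121 = 165 bp
Sorted largest to smallest: 165, 30 bp.

165, 30 bp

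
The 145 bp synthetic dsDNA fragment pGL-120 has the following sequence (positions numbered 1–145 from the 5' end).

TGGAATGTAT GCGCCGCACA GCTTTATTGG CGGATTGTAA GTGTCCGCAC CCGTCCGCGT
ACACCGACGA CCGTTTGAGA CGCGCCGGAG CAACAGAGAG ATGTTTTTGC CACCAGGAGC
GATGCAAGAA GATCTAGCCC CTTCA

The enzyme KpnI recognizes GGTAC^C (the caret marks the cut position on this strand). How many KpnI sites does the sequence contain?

No occurrence of GGTACC is present in the sequence.
KpnI does not cut: 0 sites.

0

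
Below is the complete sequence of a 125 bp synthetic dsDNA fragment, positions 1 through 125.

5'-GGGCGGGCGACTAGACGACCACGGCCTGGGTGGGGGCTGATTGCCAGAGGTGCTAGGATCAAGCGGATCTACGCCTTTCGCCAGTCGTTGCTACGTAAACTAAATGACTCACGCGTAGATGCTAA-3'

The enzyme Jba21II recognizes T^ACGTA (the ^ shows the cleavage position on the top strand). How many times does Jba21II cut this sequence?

TACGTA occurs starting at position 92.
Jba21II cuts at 1 site.

1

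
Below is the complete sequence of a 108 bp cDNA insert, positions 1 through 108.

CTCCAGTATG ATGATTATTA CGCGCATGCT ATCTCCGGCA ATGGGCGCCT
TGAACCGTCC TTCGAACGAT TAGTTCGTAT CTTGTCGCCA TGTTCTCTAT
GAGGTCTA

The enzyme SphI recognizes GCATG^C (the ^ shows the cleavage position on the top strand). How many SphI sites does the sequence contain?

1

GCATGC occurs starting at position 24.
SphI cuts at 1 site.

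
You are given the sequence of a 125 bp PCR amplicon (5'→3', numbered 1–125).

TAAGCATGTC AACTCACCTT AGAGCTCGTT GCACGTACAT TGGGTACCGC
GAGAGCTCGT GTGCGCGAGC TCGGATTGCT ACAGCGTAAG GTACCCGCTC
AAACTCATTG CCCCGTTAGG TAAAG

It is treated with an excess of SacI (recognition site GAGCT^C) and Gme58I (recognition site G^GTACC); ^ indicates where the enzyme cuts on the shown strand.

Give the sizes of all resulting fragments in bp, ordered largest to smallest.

SacI sites (GAGCTC) start at positions 22, 53, 67.
SacI cuts after base 5 of each site (before the last base), so after positions 26, 57, 71.
Gme58I sites (GGTACC) start at positions 43, 90.
Gme58I cuts after the first base of each site, so after positions 43, 90.
Combined cut positions: 26, 43, 57, 71, 90.
Linear molecule, 5 cuts → 6 fragments:
  1–26 → 26 bp
  27–43 → 17 bp
  44–57 → 14 bp
  58–71 → 14 bp
  72–90 → 19 bp
  91–125 → 35 bp
Sorted largest to smallest: 35, 26, 19, 17, 14, 14 bp.

35, 26, 19, 17, 14, 14 bp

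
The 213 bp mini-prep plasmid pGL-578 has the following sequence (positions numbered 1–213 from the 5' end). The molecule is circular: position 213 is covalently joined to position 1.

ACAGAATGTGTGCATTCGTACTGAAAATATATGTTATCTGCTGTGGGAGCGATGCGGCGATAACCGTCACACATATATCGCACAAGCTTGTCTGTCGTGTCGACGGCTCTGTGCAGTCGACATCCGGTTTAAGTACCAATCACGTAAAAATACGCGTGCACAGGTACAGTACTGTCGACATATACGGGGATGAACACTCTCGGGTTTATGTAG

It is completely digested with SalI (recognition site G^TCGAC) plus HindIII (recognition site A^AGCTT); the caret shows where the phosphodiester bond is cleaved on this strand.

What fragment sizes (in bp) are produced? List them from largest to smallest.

123, 58, 17, 15 bp

SalI sites (GTCGAC) start at positions 99, 116, 174.
SalI cuts after the first base of each site, so after positions 99, 116, 174.
The HindIII site (AAGCTT) starts at position 84.
HindIII cuts after the first base of each site, so after position 84.
Combined cut positions: 84, 99, 116, 174.
Circular molecule, 4 cuts → 4 fragments:
  85–99 → 15 bp
  100–116 → 17 bp
  117–174 → 58 bp
  175–213 then 1–84 → 39 + 84 = 123 bp
Sorted largest to smallest: 123, 58, 17, 15 bp.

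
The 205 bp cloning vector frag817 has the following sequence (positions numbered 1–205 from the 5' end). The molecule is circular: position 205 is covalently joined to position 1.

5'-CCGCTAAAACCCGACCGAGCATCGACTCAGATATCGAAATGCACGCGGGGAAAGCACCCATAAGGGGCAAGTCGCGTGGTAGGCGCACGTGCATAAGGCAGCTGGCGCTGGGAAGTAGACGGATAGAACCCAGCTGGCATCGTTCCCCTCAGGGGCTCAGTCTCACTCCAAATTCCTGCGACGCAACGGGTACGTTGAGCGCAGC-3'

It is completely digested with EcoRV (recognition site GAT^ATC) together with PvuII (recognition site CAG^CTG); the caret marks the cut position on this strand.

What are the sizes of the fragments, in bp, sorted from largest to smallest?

104, 69, 32 bp

The EcoRV site (GATATC) starts at position 30.
EcoRV cuts after base 3 of each site, so after position 32.
PvuII sites (CAGCTG) start at positions 99, 131.
PvuII cuts after base 3 of each site, so after positions 101, 133.
Combined cut positions: 32, 101, 133.
Circular molecule, 3 cuts → 3 fragments:
  33–101 → 69 bp
  102–133 → 32 bp
  134–205 then 1–32 → 72 + 32 = 104 bp
Sorted largest to smallest: 104, 69, 32 bp.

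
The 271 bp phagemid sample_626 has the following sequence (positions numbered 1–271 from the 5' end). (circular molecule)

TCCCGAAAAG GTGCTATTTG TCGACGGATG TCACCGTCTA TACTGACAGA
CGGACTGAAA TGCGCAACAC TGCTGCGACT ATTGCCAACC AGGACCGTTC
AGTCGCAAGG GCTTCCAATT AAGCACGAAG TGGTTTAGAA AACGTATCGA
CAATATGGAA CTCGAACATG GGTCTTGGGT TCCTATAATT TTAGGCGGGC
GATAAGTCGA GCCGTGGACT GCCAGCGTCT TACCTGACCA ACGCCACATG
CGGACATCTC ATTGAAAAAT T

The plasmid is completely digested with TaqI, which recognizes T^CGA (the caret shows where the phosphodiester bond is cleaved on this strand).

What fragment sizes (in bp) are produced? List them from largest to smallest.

126, 85, 45, 15 bp

TaqI sites (TCGA) start at positions 21, 147, 162, 207.
TaqI cuts after the first base of each site, so after positions 21, 147, 162, 207.
Circular molecule, 4 cuts → 4 fragments:
  22–147 → 126 bp
  148–162 → 15 bp
  163–207 → 45 bp
  208–271 then 1–21 → 64 + 21 = 85 bp
Sorted largest to smallest: 126, 85, 45, 15 bp.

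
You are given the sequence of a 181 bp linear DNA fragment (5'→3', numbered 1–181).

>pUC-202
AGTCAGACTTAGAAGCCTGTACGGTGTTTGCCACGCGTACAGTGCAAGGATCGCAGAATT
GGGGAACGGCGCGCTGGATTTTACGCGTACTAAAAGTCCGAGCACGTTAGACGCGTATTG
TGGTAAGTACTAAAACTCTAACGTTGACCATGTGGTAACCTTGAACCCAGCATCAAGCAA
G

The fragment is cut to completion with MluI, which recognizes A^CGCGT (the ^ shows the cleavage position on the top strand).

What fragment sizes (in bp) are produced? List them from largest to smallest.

MluI sites (ACGCGT) start at positions 33, 83, 111.
MluI cuts after the first base of each site, so after positions 33, 83, 111.
Linear molecule, 3 cuts → 4 fragments:
  1–33 → 33 bp
  34–83 → 50 bp
  84–111 → 28 bp
  112–181 → 70 bp
Sorted largest to smallest: 70, 50, 33, 28 bp.

70, 50, 33, 28 bp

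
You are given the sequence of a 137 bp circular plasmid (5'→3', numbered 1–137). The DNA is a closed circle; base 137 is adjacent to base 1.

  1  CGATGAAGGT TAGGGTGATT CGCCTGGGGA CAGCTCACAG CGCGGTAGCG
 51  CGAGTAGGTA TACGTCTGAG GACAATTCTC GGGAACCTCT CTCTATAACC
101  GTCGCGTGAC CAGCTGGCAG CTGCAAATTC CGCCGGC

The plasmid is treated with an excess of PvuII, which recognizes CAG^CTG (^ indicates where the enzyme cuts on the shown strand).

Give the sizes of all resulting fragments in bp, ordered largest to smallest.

130, 7 bp

PvuII sites (CAGCTG) start at positions 111, 118.
PvuII cuts after base 3 of each site, so after positions 113, 120.
Circular molecule, 2 cuts → 2 fragments:
  114–120 → 7 bp
  121–137 then 1–113 → 17 + 113 = 130 bp
Sorted largest to smallest: 130, 7 bp.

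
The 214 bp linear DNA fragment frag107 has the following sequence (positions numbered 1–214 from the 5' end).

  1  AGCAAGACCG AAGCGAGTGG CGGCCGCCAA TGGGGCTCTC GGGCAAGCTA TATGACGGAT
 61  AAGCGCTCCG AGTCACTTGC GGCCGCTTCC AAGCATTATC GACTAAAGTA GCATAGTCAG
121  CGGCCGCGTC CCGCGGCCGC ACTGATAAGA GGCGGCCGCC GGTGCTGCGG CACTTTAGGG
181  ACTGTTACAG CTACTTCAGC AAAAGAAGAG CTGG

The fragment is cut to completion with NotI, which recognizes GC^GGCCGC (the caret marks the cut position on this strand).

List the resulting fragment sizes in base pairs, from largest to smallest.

NotI sites (GCGGCCGC) start at positions 20, 79, 120, 133, 152.
NotI cuts after base 2 of each site, so after positions 21, 80, 121, 134, 153.
Linear molecule, 5 cuts → 6 fragments:
  1–21 → 21 bp
  22–80 → 59 bp
  81–121 → 41 bp
  122–134 → 13 bp
  135–153 → 19 bp
  154–214 → 61 bp
Sorted largest to smallest: 61, 59, 41, 21, 19, 13 bp.

61, 59, 41, 21, 19, 13 bp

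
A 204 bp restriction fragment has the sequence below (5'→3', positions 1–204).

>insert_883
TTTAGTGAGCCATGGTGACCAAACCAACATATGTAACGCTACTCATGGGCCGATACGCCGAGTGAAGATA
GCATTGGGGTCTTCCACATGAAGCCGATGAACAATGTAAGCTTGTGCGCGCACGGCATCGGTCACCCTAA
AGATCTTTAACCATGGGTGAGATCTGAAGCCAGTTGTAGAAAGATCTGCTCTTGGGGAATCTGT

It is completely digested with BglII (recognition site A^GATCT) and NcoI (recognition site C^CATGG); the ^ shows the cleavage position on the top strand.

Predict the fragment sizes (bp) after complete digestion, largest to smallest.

131, 22, 22, 10, 10, 9 bp

BglII sites (AGATCT) start at positions 141, 160, 182.
BglII cuts after the first base of each site, so after positions 141, 160, 182.
NcoI sites (CCATGG) start at positions 10, 151.
NcoI cuts after the first base of each site, so after positions 10, 151.
Combined cut positions: 10, 141, 151, 160, 182.
Linear molecule, 5 cuts → 6 fragments:
  1–10 → 10 bp
  11–141 → 131 bp
  142–151 → 10 bp
  152–160 → 9 bp
  161–182 → 22 bp
  183–204 → 22 bp
Sorted largest to smallest: 131, 22, 22, 10, 10, 9 bp.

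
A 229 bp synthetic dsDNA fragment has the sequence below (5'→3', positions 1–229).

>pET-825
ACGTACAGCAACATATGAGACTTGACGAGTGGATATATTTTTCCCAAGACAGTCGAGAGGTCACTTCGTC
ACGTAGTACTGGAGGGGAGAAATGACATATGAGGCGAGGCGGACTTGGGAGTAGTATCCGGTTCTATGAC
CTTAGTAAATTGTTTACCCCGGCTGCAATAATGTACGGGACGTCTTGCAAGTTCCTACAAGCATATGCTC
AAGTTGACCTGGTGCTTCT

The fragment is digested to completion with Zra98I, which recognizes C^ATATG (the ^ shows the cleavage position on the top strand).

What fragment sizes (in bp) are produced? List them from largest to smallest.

Zra98I sites (CATATG) start at positions 12, 96, 202.
Zra98I cuts after the first base of each site, so after positions 12, 96, 202.
Linear molecule, 3 cuts → 4 fragments:
  1–12 → 12 bp
  13–96 → 84 bp
  97–202 → 106 bp
  203–229 → 27 bp
Sorted largest to smallest: 106, 84, 27, 12 bp.

106, 84, 27, 12 bp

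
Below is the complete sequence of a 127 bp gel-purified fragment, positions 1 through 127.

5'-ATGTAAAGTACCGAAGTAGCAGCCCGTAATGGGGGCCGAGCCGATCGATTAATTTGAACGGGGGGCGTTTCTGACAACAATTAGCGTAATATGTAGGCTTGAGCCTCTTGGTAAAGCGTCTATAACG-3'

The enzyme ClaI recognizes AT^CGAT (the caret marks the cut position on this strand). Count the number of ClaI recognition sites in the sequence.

ATCGAT occurs starting at position 44.
ClaI cuts at 1 site.

1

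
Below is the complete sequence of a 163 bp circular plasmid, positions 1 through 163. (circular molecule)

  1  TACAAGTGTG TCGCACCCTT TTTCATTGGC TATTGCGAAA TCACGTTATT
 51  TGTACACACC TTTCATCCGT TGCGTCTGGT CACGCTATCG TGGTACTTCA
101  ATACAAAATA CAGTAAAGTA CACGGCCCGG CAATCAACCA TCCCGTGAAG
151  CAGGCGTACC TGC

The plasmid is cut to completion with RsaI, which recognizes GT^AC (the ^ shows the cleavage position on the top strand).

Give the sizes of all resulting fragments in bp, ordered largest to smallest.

59, 41, 38, 25 bp

RsaI sites (GTAC) start at positions 52, 93, 118, 156.
RsaI cuts after base 2 of each site, so after positions 53, 94, 119, 157.
Circular molecule, 4 cuts → 4 fragments:
  54–94 → 41 bp
  95–119 → 25 bp
  120–157 → 38 bp
  158–163 then 1–53 → 6 + 53 = 59 bp
Sorted largest to smallest: 59, 41, 38, 25 bp.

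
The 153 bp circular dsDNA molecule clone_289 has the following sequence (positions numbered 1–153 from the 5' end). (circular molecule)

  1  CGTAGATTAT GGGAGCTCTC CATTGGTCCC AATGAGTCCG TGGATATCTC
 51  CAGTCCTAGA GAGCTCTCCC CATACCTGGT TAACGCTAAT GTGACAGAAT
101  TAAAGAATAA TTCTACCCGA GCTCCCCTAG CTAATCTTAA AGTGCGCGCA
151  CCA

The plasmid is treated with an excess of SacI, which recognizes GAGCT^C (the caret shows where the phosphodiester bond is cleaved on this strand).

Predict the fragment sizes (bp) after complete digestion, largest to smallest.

SacI sites (GAGCTC) start at positions 13, 61, 119.
SacI cuts after base 5 of each site (before the last base), so after positions 17, 65, 123.
Circular molecule, 3 cuts → 3 fragments:
  18–65 → 48 bp
  66–123 → 58 bp
  124–153 then 1–17 → 30 + 17 = 47 bp
Sorted largest to smallest: 58, 48, 47 bp.

58, 48, 47 bp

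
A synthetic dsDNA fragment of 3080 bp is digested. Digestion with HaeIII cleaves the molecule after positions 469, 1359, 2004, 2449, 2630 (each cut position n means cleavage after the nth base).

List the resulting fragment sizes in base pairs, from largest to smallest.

Linear molecule, 5 cuts → 6 fragments:
  469 − 0 = 469 bp
  1359 − 469 = 890 bp
  2004 − 1359 = 645 bp
  2449 − 2004 = 445 bp
  2630 − 2449 = 181 bp
  3080 − 2630 = 450 bp
Sorted largest to smallest: 890, 645, 469, 450, 445, 181 bp.

890, 645, 469, 450, 445, 181 bp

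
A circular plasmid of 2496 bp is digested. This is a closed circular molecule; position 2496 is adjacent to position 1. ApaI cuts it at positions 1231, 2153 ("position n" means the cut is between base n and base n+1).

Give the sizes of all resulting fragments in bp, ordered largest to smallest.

Circular molecule, 2 cuts → 2 fragments:
  2153 − 1231 = 922 bp
  wrap: 2496 − 2153 + 1231 = 1574 bp
Sorted largest to smallest: 1574, 922 bp.

1574, 922 bp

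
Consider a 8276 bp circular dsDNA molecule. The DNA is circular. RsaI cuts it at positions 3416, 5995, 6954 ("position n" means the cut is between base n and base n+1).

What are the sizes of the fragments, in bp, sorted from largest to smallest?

4738, 2579, 959 bp

Circular molecule, 3 cuts → 3 fragments:
  5995 − 3416 = 2579 bp
  6954 − 5995 = 959 bp
  wrap: 8276 − 6954 + 3416 = 4738 bp
Sorted largest to smallest: 4738, 2579, 959 bp.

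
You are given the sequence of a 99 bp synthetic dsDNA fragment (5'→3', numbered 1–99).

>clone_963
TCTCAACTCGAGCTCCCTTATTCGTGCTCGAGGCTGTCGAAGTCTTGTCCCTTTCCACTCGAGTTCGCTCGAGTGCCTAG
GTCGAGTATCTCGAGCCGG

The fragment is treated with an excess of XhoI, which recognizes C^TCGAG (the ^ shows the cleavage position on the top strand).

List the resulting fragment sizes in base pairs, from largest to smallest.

XhoI sites (CTCGAG) start at positions 7, 27, 58, 68, 90.
XhoI cuts after the first base of each site, so after positions 7, 27, 58, 68, 90.
Linear molecule, 5 cuts → 6 fragments:
  1–7 → 7 bp
  8–27 → 20 bp
  28–58 → 31 bp
  59–68 → 10 bp
  69–90 → 22 bp
  91–99 → 9 bp
Sorted largest to smallest: 31, 22, 20, 10, 9, 7 bp.

31, 22, 20, 10, 9, 7 bp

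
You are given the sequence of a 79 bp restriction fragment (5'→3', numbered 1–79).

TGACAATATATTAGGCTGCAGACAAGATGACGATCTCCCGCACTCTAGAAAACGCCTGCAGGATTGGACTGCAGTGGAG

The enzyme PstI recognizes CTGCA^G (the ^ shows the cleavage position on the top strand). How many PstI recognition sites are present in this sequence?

CTGCAG occurs starting at positions 16, 56, 69.
PstI cuts at 3 sites.

3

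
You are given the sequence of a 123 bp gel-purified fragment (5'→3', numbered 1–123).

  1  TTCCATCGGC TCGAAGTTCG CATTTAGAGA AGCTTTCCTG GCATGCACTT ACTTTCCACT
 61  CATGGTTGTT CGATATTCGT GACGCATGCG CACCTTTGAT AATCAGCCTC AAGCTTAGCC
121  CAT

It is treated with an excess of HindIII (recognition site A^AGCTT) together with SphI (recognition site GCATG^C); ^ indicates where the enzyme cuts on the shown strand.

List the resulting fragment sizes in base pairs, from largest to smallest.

43, 30, 23, 15, 12 bp

HindIII sites (AAGCTT) start at positions 30, 111.
HindIII cuts after the first base of each site, so after positions 30, 111.
SphI sites (GCATGC) start at positions 41, 84.
SphI cuts after base 5 of each site (before the last base), so after positions 45, 88.
Combined cut positions: 30, 45, 88, 111.
Linear molecule, 4 cuts → 5 fragments:
  1–30 → 30 bp
  31–45 → 15 bp
  46–88 → 43 bp
  89–111 → 23 bp
  112–123 → 12 bp
Sorted largest to smallest: 43, 30, 23, 15, 12 bp.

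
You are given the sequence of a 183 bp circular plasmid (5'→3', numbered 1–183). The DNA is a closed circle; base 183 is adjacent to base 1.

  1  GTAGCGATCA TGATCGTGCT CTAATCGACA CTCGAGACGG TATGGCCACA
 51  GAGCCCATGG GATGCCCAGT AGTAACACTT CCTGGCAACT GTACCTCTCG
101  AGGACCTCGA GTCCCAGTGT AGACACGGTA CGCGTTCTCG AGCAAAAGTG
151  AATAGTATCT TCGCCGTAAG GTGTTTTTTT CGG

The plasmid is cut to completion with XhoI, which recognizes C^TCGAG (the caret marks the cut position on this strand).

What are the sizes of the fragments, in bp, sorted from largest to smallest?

77, 66, 31, 9 bp

XhoI sites (CTCGAG) start at positions 31, 97, 106, 137.
XhoI cuts after the first base of each site, so after positions 31, 97, 106, 137.
Circular molecule, 4 cuts → 4 fragments:
  32–97 → 66 bp
  98–106 → 9 bp
  107–137 → 31 bp
  138–183 then 1–31 → 46 + 31 = 77 bp
Sorted largest to smallest: 77, 66, 31, 9 bp.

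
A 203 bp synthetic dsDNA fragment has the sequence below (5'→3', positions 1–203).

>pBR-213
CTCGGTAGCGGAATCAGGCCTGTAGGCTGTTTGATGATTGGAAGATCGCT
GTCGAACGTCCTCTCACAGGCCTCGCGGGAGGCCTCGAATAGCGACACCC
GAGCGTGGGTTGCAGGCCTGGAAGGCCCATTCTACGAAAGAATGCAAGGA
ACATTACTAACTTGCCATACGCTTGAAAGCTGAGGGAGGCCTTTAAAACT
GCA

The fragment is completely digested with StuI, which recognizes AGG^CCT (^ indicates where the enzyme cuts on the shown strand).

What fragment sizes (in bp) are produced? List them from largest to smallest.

73, 52, 34, 18, 14, 12 bp

StuI sites (AGGCCT) start at positions 16, 68, 80, 114, 187.
StuI cuts after base 3 of each site, so after positions 18, 70, 82, 116, 189.
Linear molecule, 5 cuts → 6 fragments:
  1–18 → 18 bp
  19–70 → 52 bp
  71–82 → 12 bp
  83–116 → 34 bp
  117–189 → 73 bp
  190–203 → 14 bp
Sorted largest to smallest: 73, 52, 34, 18, 14, 12 bp.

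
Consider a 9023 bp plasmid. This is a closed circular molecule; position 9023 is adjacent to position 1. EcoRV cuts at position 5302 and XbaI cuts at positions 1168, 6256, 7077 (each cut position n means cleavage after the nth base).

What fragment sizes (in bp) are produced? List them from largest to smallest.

4134, 3114, 954, 821 bp

Combined cut positions (sorted): 1168, 5302, 6256, 7077.
Circular molecule, 4 cuts → 4 fragments:
  5302 − 1168 = 4134 bp
  6256 − 5302 = 954 bp
  7077 − 6256 = 821 bp
  wrap: 9023 − 7077 + 1168 = 3114 bp
Sorted largest to smallest: 4134, 3114, 954, 821 bp.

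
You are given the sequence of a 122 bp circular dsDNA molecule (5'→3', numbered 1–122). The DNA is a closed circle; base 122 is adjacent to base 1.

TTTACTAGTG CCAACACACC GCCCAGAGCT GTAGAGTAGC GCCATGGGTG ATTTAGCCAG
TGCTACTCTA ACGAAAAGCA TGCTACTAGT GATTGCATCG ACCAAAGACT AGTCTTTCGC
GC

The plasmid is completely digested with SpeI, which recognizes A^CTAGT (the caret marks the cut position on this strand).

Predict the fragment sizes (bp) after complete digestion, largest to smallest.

81, 23, 18 bp

SpeI sites (ACTAGT) start at positions 4, 85, 108.
SpeI cuts after the first base of each site, so after positions 4, 85, 108.
Circular molecule, 3 cuts → 3 fragments:
  5–85 → 81 bp
  86–108 → 23 bp
  109–122 then 1–4 → 14 + 4 = 18 bp
Sorted largest to smallest: 81, 23, 18 bp.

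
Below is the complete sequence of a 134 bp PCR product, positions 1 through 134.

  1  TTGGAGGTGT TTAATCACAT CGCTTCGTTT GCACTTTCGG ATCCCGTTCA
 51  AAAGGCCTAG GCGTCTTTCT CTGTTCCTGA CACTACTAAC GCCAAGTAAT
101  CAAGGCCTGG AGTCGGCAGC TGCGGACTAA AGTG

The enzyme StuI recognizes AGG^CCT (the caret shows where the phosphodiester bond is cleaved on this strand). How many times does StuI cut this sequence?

2

AGGCCT occurs starting at positions 53, 103.
StuI cuts at 2 sites.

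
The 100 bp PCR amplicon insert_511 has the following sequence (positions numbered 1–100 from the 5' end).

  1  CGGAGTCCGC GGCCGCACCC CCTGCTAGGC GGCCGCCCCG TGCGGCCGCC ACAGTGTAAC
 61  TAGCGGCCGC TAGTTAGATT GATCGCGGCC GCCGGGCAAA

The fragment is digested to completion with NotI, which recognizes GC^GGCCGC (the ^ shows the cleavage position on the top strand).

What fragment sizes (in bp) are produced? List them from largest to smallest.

22, 21, 20, 14, 13, 10 bp

NotI sites (GCGGCCGC) start at positions 9, 29, 42, 63, 85.
NotI cuts after base 2 of each site, so after positions 10, 30, 43, 64, 86.
Linear molecule, 5 cuts → 6 fragments:
  1–10 → 10 bp
  11–30 → 20 bp
  31–43 → 13 bp
  44–64 → 21 bp
  65–86 → 22 bp
  87–100 → 14 bp
Sorted largest to smallest: 22, 21, 20, 14, 13, 10 bp.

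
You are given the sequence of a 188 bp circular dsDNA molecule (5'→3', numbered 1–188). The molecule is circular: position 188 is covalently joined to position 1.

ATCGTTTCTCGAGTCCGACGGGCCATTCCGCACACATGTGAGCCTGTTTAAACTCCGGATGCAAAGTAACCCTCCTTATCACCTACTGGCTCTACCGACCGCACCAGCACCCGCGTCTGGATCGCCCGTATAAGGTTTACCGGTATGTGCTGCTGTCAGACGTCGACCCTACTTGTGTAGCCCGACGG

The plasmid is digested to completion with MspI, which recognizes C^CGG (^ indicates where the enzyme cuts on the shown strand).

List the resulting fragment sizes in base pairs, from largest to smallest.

103, 85 bp

MspI sites (CCGG) start at positions 55, 140.
MspI cuts after the first base of each site, so after positions 55, 140.
Circular molecule, 2 cuts → 2 fragments:
  56–140 → 85 bp
  141–188 then 1–55 → 48 + 55 = 103 bp
Sorted largest to smallest: 103, 85 bp.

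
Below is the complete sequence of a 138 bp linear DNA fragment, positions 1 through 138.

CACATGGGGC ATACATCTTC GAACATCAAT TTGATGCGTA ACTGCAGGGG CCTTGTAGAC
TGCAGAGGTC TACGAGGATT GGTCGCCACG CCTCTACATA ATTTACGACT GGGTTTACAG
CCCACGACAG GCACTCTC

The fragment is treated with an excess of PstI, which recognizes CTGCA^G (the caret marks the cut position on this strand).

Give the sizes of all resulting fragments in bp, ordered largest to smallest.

PstI sites (CTGCAG) start at positions 42, 60.
PstI cuts after base 5 of each site (before the last base), so after positions 46, 64.
Linear molecule, 2 cuts → 3 fragments:
  1–46 → 46 bp
  47–64 → 18 bp
  65–138 → 74 bp
Sorted largest to smallest: 74, 46, 18 bp.

74, 46, 18 bp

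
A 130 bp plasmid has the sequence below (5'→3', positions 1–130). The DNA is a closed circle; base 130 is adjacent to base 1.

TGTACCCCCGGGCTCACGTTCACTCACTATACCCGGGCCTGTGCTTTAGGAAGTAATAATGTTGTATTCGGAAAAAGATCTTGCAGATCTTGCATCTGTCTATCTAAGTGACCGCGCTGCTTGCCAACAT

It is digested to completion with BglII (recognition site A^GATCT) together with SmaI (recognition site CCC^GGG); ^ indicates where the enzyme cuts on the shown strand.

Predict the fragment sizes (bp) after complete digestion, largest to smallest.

54, 42, 25, 9 bp

BglII sites (AGATCT) start at positions 76, 85.
BglII cuts after the first base of each site, so after positions 76, 85.
SmaI sites (CCCGGG) start at positions 7, 32.
SmaI cuts after base 3 of each site, so after positions 9, 34.
Combined cut positions: 9, 34, 76, 85.
Circular molecule, 4 cuts → 4 fragments:
  10–34 → 25 bp
  35–76 → 42 bp
  77–85 → 9 bp
  86–130 then 1–9 → 45 + 9 = 54 bp
Sorted largest to smallest: 54, 42, 25, 9 bp.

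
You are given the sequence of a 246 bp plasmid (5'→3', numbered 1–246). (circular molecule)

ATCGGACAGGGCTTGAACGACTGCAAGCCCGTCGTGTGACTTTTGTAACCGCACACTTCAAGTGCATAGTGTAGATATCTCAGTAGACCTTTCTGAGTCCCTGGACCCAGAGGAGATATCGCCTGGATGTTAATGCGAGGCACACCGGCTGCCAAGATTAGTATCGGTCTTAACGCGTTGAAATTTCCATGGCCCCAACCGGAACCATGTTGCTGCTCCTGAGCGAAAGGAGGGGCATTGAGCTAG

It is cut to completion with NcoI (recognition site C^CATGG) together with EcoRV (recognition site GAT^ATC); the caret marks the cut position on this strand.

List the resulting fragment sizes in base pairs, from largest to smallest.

The NcoI site (CCATGG) starts at position 187.
NcoI cuts after the first base of each site, so after position 187.
EcoRV sites (GATATC) start at positions 74, 115.
EcoRV cuts after base 3 of each site, so after positions 76, 117.
Combined cut positions: 76, 117, 187.
Circular molecule, 3 cuts → 3 fragments:
  77–117 → 41 bp
  118–187 → 70 bp
  188–246 then 1–76 → 59 + 76 = 135 bp
Sorted largest to smallest: 135, 70, 41 bp.

135, 70, 41 bp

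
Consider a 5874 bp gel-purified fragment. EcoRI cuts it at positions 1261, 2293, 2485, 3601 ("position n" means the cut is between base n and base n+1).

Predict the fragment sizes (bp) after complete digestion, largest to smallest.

2273, 1261, 1116, 1032, 192 bp

Linear molecule, 4 cuts → 5 fragments:
  1261 − 0 = 1261 bp
  2293 − 1261 = 1032 bp
  2485 − 2293 = 192 bp
  3601 − 2485 = 1116 bp
  5874 − 3601 = 2273 bp
Sorted largest to smallest: 2273, 1261, 1116, 1032, 192 bp.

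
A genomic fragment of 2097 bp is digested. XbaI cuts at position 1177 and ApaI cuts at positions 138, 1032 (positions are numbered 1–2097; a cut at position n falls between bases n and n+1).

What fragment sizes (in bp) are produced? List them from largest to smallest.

Combined cut positions (sorted): 138, 1032, 1177.
Linear molecule, 3 cuts → 4 fragments:
  138 − 0 = 138 bp
  1032 − 138 = 894 bp
  1177 − 1032 = 145 bp
  2097 − 1177 = 920 bp
Sorted largest to smallest: 920, 894, 145, 138 bp.

920, 894, 145, 138 bp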